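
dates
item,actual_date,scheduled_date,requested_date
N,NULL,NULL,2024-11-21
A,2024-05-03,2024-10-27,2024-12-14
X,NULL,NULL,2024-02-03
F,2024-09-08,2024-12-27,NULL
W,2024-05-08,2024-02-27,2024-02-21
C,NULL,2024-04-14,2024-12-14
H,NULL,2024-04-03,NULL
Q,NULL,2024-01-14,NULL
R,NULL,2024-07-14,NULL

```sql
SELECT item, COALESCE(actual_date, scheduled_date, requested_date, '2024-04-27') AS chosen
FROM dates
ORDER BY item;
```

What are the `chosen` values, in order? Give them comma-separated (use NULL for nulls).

2024-05-03, 2024-04-14, 2024-09-08, 2024-04-03, 2024-11-21, 2024-01-14, 2024-07-14, 2024-05-08, 2024-02-03

item=A: actual_date=2024-05-03 → 2024-05-03
item=C: actual_date=NULL, scheduled_date=2024-04-14 → 2024-04-14
item=F: actual_date=2024-09-08 → 2024-09-08
item=H: actual_date=NULL, scheduled_date=2024-04-03 → 2024-04-03
item=N: actual_date=NULL, scheduled_date=NULL, requested_date=2024-11-21 → 2024-11-21
item=Q: actual_date=NULL, scheduled_date=2024-01-14 → 2024-01-14
item=R: actual_date=NULL, scheduled_date=2024-07-14 → 2024-07-14
item=W: actual_date=2024-05-08 → 2024-05-08
item=X: actual_date=NULL, scheduled_date=NULL, requested_date=2024-02-03 → 2024-02-03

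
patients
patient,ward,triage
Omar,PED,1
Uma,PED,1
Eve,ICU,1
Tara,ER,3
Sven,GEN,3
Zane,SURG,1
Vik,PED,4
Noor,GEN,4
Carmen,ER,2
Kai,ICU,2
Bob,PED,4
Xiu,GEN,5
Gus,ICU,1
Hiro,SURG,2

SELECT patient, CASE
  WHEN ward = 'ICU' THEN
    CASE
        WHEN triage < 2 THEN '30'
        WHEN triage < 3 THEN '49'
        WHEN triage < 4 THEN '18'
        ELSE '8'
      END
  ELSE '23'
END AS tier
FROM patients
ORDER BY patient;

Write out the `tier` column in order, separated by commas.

23, 23, 30, 30, 23, 49, 23, 23, 23, 23, 23, 23, 23, 23

patient=Bob: ward='PED' → outer ELSE → 23
patient=Carmen: ward='ER' → outer ELSE → 23
patient=Eve: ward='ICU' → inner[triage < 2] → 30
patient=Gus: ward='ICU' → inner[triage < 2] → 30
patient=Hiro: ward='SURG' → outer ELSE → 23
patient=Kai: ward='ICU' → inner[triage < 3] → 49
patient=Noor: ward='GEN' → outer ELSE → 23
patient=Omar: ward='PED' → outer ELSE → 23
patient=Sven: ward='GEN' → outer ELSE → 23
patient=Tara: ward='ER' → outer ELSE → 23
patient=Uma: ward='PED' → outer ELSE → 23
patient=Vik: ward='PED' → outer ELSE → 23
patient=Xiu: ward='GEN' → outer ELSE → 23
patient=Zane: ward='SURG' → outer ELSE → 23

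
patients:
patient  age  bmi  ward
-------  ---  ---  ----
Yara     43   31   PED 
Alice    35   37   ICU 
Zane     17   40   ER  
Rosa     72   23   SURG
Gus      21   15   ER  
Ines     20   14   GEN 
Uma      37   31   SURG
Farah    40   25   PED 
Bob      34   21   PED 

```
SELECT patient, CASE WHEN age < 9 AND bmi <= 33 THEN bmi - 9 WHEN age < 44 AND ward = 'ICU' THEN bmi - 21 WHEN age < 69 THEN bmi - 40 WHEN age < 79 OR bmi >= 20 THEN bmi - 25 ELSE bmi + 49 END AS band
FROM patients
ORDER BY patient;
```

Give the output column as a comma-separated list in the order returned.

patient=Alice: age < 44 AND ward = 'ICU' → 16
patient=Bob: age < 69 → -19
patient=Farah: age < 69 → -15
patient=Gus: age < 69 → -25
patient=Ines: age < 69 → -26
patient=Rosa: age < 79 OR bmi >= 20 → -2
patient=Uma: age < 69 → -9
patient=Yara: age < 69 → -9
patient=Zane: age < 69 → 0

16, -19, -15, -25, -26, -2, -9, -9, 0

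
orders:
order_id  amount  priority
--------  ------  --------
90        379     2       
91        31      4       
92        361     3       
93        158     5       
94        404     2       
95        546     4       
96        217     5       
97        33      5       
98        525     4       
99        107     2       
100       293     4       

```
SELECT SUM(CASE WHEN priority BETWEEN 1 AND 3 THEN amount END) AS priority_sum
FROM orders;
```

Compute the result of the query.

1251

order_id=90: ✓ → 379
order_id=91: ✗
order_id=92: ✓ → 361
order_id=93: ✗
order_id=94: ✓ → 404
order_id=95: ✗
order_id=96: ✗
order_id=97: ✗
order_id=98: ✗
order_id=99: ✓ → 107
order_id=100: ✗
priority_sum = 379 + 361 + 404 + 107 = 1251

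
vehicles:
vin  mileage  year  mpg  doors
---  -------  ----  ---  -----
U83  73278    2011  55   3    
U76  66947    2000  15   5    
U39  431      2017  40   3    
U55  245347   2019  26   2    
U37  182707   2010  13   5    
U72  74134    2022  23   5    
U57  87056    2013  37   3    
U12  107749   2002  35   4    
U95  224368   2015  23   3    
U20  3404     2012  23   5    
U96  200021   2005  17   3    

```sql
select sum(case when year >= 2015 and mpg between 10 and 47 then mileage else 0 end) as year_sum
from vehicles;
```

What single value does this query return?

vin=U83: ✗
vin=U76: ✗
vin=U39: ✓ → 431
vin=U55: ✓ → 245347
vin=U37: ✗
vin=U72: ✓ → 74134
vin=U57: ✗
vin=U12: ✗
vin=U95: ✓ → 224368
vin=U20: ✗
vin=U96: ✗
year_sum = 431 + 245347 + 74134 + 224368 = 544280

544280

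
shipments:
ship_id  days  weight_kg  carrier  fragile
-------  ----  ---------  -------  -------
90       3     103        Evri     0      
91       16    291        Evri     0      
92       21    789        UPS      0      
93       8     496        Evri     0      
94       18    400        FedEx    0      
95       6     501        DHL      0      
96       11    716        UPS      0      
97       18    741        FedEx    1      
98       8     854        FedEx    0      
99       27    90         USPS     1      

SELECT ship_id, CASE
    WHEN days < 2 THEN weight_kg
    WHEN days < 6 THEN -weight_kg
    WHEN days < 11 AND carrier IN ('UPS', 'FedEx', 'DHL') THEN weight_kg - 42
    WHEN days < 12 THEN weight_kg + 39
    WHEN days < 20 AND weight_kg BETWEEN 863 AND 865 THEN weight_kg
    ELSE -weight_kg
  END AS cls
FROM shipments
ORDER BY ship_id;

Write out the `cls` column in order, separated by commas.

-103, -291, -789, 535, -400, 459, 755, -741, 812, -90

ship_id=90: days < 6 → -103
ship_id=91: ELSE → -291
ship_id=92: ELSE → -789
ship_id=93: days < 12 → 535
ship_id=94: ELSE → -400
ship_id=95: days < 11 AND carrier IN ('UPS', 'FedEx', 'DHL') → 459
ship_id=96: days < 12 → 755
ship_id=97: ELSE → -741
ship_id=98: days < 11 AND carrier IN ('UPS', 'FedEx', 'DHL') → 812
ship_id=99: ELSE → -90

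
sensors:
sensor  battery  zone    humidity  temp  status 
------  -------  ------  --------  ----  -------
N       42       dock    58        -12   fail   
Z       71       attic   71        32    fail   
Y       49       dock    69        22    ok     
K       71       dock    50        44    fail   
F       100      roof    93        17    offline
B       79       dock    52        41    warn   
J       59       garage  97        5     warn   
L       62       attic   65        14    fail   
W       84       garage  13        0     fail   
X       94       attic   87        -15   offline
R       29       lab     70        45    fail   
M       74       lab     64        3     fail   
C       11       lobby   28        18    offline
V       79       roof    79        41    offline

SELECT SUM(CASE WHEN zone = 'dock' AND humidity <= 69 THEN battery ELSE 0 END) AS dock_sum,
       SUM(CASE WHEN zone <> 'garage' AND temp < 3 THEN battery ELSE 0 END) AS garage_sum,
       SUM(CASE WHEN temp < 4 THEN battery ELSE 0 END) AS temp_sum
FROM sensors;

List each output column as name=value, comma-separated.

dock_sum=241, garage_sum=136, temp_sum=294

[dock_sum: zone = 'dock' AND humidity <= 69]
sensor=N: ✓ → 42
sensor=Z: ✗
sensor=Y: ✓ → 49
sensor=K: ✓ → 71
sensor=F: ✗
sensor=B: ✓ → 79
sensor=J: ✗
sensor=L: ✗
sensor=W: ✗
sensor=X: ✗
sensor=R: ✗
sensor=M: ✗
sensor=C: ✗
sensor=V: ✗
dock_sum = 42 + 49 + 71 + 79 = 241
—
[garage_sum: zone <> 'garage' AND temp < 3]
sensor=N: ✓ → 42
sensor=Z: ✗
sensor=Y: ✗
sensor=K: ✗
sensor=F: ✗
sensor=B: ✗
sensor=J: ✗
sensor=L: ✗
sensor=W: ✗
sensor=X: ✓ → 94
sensor=R: ✗
sensor=M: ✗
sensor=C: ✗
sensor=V: ✗
garage_sum = 42 + 94 = 136
—
[temp_sum: temp < 4]
sensor=N: ✓ → 42
sensor=Z: ✗
sensor=Y: ✗
sensor=K: ✗
sensor=F: ✗
sensor=B: ✗
sensor=J: ✗
sensor=L: ✗
sensor=W: ✓ → 84
sensor=X: ✓ → 94
sensor=R: ✗
sensor=M: ✓ → 74
sensor=C: ✗
sensor=V: ✗
temp_sum = 42 + 84 + 94 + 74 = 294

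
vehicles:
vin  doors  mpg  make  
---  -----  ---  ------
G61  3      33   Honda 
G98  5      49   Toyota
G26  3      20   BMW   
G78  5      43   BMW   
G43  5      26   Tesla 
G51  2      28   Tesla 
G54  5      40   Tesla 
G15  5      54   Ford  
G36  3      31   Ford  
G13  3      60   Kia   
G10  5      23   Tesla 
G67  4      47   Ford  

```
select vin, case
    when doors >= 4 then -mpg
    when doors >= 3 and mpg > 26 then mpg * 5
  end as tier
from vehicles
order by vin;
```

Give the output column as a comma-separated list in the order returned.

vin=G10: doors >= 4 → -23
vin=G13: doors >= 3 and mpg > 26 → 300
vin=G15: doors >= 4 → -54
vin=G26: (no match → NULL) → NULL
vin=G36: doors >= 3 and mpg > 26 → 155
vin=G43: doors >= 4 → -26
vin=G51: (no match → NULL) → NULL
vin=G54: doors >= 4 → -40
vin=G61: doors >= 3 and mpg > 26 → 165
vin=G67: doors >= 4 → -47
vin=G78: doors >= 4 → -43
vin=G98: doors >= 4 → -49

-23, 300, -54, NULL, 155, -26, NULL, -40, 165, -47, -43, -49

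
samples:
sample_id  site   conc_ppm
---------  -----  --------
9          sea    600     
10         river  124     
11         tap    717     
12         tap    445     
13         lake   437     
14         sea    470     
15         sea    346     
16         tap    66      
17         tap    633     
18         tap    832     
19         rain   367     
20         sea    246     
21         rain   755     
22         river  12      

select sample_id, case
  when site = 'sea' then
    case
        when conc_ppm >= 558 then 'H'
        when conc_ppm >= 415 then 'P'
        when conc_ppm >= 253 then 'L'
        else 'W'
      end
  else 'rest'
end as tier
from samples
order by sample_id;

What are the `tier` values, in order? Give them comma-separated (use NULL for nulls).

sample_id=9: site='sea' → inner[conc_ppm >= 558] → H
sample_id=10: site='river' → outer ELSE → rest
sample_id=11: site='tap' → outer ELSE → rest
sample_id=12: site='tap' → outer ELSE → rest
sample_id=13: site='lake' → outer ELSE → rest
sample_id=14: site='sea' → inner[conc_ppm >= 415] → P
sample_id=15: site='sea' → inner[conc_ppm >= 253] → L
sample_id=16: site='tap' → outer ELSE → rest
sample_id=17: site='tap' → outer ELSE → rest
sample_id=18: site='tap' → outer ELSE → rest
sample_id=19: site='rain' → outer ELSE → rest
sample_id=20: site='sea' → inner[ELSE] → W
sample_id=21: site='rain' → outer ELSE → rest
sample_id=22: site='river' → outer ELSE → rest

H, rest, rest, rest, rest, P, L, rest, rest, rest, rest, W, rest, rest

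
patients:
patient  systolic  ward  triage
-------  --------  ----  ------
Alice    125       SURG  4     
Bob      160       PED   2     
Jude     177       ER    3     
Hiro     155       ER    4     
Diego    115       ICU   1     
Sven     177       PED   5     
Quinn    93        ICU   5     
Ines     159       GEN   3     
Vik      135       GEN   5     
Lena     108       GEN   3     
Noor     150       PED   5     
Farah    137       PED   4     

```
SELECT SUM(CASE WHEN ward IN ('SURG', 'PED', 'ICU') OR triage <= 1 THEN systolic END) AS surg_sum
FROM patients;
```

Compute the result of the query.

957

patient=Alice: ✓ → 125
patient=Bob: ✓ → 160
patient=Jude: ✗
patient=Hiro: ✗
patient=Diego: ✓ → 115
patient=Sven: ✓ → 177
patient=Quinn: ✓ → 93
patient=Ines: ✗
patient=Vik: ✗
patient=Lena: ✗
patient=Noor: ✓ → 150
patient=Farah: ✓ → 137
surg_sum = 125 + 160 + 115 + 177 + 93 + 150 + 137 = 957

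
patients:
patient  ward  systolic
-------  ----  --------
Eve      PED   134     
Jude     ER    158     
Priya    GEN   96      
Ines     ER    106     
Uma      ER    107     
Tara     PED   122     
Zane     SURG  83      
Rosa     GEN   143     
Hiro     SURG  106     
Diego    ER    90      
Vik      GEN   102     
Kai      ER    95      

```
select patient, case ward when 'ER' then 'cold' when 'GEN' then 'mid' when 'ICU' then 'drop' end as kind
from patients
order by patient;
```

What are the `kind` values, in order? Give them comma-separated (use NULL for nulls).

patient=Diego: ward='ER' → cold
patient=Eve: (no match → NULL) → NULL
patient=Hiro: (no match → NULL) → NULL
patient=Ines: ward='ER' → cold
patient=Jude: ward='ER' → cold
patient=Kai: ward='ER' → cold
patient=Priya: ward='GEN' → mid
patient=Rosa: ward='GEN' → mid
patient=Tara: (no match → NULL) → NULL
patient=Uma: ward='ER' → cold
patient=Vik: ward='GEN' → mid
patient=Zane: (no match → NULL) → NULL

cold, NULL, NULL, cold, cold, cold, mid, mid, NULL, cold, mid, NULL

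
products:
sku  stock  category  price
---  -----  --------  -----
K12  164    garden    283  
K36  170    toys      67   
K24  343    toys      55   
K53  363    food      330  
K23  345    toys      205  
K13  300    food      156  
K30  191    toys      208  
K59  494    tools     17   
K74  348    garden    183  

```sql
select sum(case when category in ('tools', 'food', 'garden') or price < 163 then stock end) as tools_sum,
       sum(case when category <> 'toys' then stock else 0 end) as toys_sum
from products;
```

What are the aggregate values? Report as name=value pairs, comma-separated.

[tools_sum: category in ('tools', 'food', 'garden') or price < 163]
sku=K12: ✓ → 164
sku=K36: ✓ → 170
sku=K24: ✓ → 343
sku=K53: ✓ → 363
sku=K23: ✗
sku=K13: ✓ → 300
sku=K30: ✗
sku=K59: ✓ → 494
sku=K74: ✓ → 348
tools_sum = 164 + 170 + 343 + 363 + 300 + 494 + 348 = 2182
—
[toys_sum: category <> 'toys']
sku=K12: ✓ → 164
sku=K36: ✗
sku=K24: ✗
sku=K53: ✓ → 363
sku=K23: ✗
sku=K13: ✓ → 300
sku=K30: ✗
sku=K59: ✓ → 494
sku=K74: ✓ → 348
toys_sum = 164 + 363 + 300 + 494 + 348 = 1669

tools_sum=2182, toys_sum=1669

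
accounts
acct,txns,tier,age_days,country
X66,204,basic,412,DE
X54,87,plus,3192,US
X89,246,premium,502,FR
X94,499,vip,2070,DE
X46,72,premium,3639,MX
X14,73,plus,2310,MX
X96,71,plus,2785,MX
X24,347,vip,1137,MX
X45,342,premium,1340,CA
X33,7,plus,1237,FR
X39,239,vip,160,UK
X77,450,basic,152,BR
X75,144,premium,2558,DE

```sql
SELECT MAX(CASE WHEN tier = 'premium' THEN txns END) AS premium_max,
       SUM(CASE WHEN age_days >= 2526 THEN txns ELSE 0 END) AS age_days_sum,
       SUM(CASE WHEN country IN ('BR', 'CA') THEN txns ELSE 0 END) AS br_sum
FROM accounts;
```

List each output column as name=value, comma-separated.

[premium_max: tier = 'premium']
acct=X66: ✗
acct=X54: ✗
acct=X89: ✓ → 246
acct=X94: ✗
acct=X46: ✓ → 72
acct=X14: ✗
acct=X96: ✗
acct=X24: ✗
acct=X45: ✓ → 342
acct=X33: ✗
acct=X39: ✗
acct=X77: ✗
acct=X75: ✓ → 144
premium_max = MAX(246, 72, 342, 144) = 342
—
[age_days_sum: age_days >= 2526]
acct=X66: ✗
acct=X54: ✓ → 87
acct=X89: ✗
acct=X94: ✗
acct=X46: ✓ → 72
acct=X14: ✗
acct=X96: ✓ → 71
acct=X24: ✗
acct=X45: ✗
acct=X33: ✗
acct=X39: ✗
acct=X77: ✗
acct=X75: ✓ → 144
age_days_sum = 87 + 72 + 71 + 144 = 374
—
[br_sum: country IN ('BR', 'CA')]
acct=X66: ✗
acct=X54: ✗
acct=X89: ✗
acct=X94: ✗
acct=X46: ✗
acct=X14: ✗
acct=X96: ✗
acct=X24: ✗
acct=X45: ✓ → 342
acct=X33: ✗
acct=X39: ✗
acct=X77: ✓ → 450
acct=X75: ✗
br_sum = 342 + 450 = 792

premium_max=342, age_days_sum=374, br_sum=792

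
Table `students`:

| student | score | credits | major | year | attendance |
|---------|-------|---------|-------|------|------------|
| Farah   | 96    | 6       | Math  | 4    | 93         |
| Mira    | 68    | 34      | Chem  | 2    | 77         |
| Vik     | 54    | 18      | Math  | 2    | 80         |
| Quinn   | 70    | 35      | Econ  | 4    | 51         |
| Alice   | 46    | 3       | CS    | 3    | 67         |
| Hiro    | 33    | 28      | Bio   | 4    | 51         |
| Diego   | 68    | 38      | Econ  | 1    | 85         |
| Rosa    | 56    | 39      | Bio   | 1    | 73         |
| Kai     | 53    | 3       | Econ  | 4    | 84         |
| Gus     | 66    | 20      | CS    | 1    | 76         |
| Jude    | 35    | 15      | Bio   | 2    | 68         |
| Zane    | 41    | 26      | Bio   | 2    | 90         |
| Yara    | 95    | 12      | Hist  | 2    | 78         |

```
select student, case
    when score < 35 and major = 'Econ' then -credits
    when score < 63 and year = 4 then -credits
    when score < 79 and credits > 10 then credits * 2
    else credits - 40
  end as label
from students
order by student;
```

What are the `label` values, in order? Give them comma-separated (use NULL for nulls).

-37, 76, -34, 40, -28, 30, -3, 68, 70, 78, 36, -28, 52

student=Alice: ELSE → -37
student=Diego: score < 79 and credits > 10 → 76
student=Farah: ELSE → -34
student=Gus: score < 79 and credits > 10 → 40
student=Hiro: score < 63 and year = 4 → -28
student=Jude: score < 79 and credits > 10 → 30
student=Kai: score < 63 and year = 4 → -3
student=Mira: score < 79 and credits > 10 → 68
student=Quinn: score < 79 and credits > 10 → 70
student=Rosa: score < 79 and credits > 10 → 78
student=Vik: score < 79 and credits > 10 → 36
student=Yara: ELSE → -28
student=Zane: score < 79 and credits > 10 → 52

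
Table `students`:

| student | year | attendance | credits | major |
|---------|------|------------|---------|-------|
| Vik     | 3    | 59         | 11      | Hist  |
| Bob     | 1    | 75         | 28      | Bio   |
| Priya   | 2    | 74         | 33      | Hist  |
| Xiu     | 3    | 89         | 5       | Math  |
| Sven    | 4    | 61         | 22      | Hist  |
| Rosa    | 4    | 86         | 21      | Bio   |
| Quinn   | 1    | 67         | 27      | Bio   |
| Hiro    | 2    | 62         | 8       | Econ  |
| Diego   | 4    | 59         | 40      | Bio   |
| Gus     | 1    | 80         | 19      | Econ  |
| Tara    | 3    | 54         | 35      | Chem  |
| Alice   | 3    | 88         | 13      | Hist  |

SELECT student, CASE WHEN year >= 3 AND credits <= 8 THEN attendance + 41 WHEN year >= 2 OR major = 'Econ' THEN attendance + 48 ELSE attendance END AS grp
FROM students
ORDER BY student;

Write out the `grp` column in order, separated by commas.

136, 75, 107, 128, 110, 122, 67, 134, 109, 102, 107, 130

student=Alice: year >= 2 OR major = 'Econ' → 136
student=Bob: ELSE → 75
student=Diego: year >= 2 OR major = 'Econ' → 107
student=Gus: year >= 2 OR major = 'Econ' → 128
student=Hiro: year >= 2 OR major = 'Econ' → 110
student=Priya: year >= 2 OR major = 'Econ' → 122
student=Quinn: ELSE → 67
student=Rosa: year >= 2 OR major = 'Econ' → 134
student=Sven: year >= 2 OR major = 'Econ' → 109
student=Tara: year >= 2 OR major = 'Econ' → 102
student=Vik: year >= 2 OR major = 'Econ' → 107
student=Xiu: year >= 3 AND credits <= 8 → 130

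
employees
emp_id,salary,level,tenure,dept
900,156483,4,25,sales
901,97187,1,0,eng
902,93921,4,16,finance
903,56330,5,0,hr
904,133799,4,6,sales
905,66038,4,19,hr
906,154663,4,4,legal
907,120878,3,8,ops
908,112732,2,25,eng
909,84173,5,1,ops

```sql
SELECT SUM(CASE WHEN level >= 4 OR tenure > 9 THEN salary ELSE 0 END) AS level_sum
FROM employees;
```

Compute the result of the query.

858139

emp_id=900: ✓ → 156483
emp_id=901: ✗
emp_id=902: ✓ → 93921
emp_id=903: ✓ → 56330
emp_id=904: ✓ → 133799
emp_id=905: ✓ → 66038
emp_id=906: ✓ → 154663
emp_id=907: ✗
emp_id=908: ✓ → 112732
emp_id=909: ✓ → 84173
level_sum = 156483 + 93921 + 56330 + 133799 + 66038 + 154663 + 112732 + 84173 = 858139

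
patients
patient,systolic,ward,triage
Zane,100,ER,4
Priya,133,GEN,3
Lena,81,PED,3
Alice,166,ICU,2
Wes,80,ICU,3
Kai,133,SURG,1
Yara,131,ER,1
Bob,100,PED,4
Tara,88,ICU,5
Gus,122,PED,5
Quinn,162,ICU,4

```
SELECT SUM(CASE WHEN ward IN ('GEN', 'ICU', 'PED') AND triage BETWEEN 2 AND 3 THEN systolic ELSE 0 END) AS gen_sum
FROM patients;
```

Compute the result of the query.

patient=Zane: ✗
patient=Priya: ✓ → 133
patient=Lena: ✓ → 81
patient=Alice: ✓ → 166
patient=Wes: ✓ → 80
patient=Kai: ✗
patient=Yara: ✗
patient=Bob: ✗
patient=Tara: ✗
patient=Gus: ✗
patient=Quinn: ✗
gen_sum = 133 + 81 + 166 + 80 = 460

460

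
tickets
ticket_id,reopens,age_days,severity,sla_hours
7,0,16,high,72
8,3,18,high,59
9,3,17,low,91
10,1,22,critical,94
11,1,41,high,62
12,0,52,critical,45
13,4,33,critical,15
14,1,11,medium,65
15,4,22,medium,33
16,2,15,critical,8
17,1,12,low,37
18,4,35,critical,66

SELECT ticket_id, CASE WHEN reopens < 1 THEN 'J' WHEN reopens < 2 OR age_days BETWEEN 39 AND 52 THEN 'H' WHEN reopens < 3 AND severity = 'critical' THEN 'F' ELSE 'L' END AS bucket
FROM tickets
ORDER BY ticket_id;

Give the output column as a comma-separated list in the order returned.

ticket_id=7: reopens < 1 → J
ticket_id=8: ELSE → L
ticket_id=9: ELSE → L
ticket_id=10: reopens < 2 OR age_days BETWEEN 39 AND 52 → H
ticket_id=11: reopens < 2 OR age_days BETWEEN 39 AND 52 → H
ticket_id=12: reopens < 1 → J
ticket_id=13: ELSE → L
ticket_id=14: reopens < 2 OR age_days BETWEEN 39 AND 52 → H
ticket_id=15: ELSE → L
ticket_id=16: reopens < 3 AND severity = 'critical' → F
ticket_id=17: reopens < 2 OR age_days BETWEEN 39 AND 52 → H
ticket_id=18: ELSE → L

J, L, L, H, H, J, L, H, L, F, H, L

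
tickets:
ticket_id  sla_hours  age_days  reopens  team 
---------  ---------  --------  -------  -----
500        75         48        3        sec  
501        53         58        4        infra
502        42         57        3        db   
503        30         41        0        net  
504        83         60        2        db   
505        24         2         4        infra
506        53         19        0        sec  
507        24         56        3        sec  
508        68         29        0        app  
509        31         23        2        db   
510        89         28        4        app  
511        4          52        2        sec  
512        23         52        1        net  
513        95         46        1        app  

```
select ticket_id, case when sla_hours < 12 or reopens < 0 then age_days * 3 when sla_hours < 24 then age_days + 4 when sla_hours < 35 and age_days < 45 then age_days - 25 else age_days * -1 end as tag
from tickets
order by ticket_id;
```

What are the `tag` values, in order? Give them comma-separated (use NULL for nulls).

-48, -58, -57, 16, -60, -23, -19, -56, -29, -2, -28, 156, 56, -46

ticket_id=500: ELSE → -48
ticket_id=501: ELSE → -58
ticket_id=502: ELSE → -57
ticket_id=503: sla_hours < 35 and age_days < 45 → 16
ticket_id=504: ELSE → -60
ticket_id=505: sla_hours < 35 and age_days < 45 → -23
ticket_id=506: ELSE → -19
ticket_id=507: ELSE → -56
ticket_id=508: ELSE → -29
ticket_id=509: sla_hours < 35 and age_days < 45 → -2
ticket_id=510: ELSE → -28
ticket_id=511: sla_hours < 12 or reopens < 0 → 156
ticket_id=512: sla_hours < 24 → 56
ticket_id=513: ELSE → -46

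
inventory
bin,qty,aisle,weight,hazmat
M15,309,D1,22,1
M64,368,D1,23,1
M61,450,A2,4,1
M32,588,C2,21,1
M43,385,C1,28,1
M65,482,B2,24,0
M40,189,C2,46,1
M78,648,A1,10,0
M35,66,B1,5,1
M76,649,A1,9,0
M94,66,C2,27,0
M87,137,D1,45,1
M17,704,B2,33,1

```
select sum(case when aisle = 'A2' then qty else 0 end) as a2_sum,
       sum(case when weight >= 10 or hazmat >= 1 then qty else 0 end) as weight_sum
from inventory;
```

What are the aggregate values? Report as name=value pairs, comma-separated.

a2_sum=450, weight_sum=4392

[a2_sum: aisle = 'A2']
bin=M15: ✗
bin=M64: ✗
bin=M61: ✓ → 450
bin=M32: ✗
bin=M43: ✗
bin=M65: ✗
bin=M40: ✗
bin=M78: ✗
bin=M35: ✗
bin=M76: ✗
bin=M94: ✗
bin=M87: ✗
bin=M17: ✗
a2_sum = 450
—
[weight_sum: weight >= 10 or hazmat >= 1]
bin=M15: ✓ → 309
bin=M64: ✓ → 368
bin=M61: ✓ → 450
bin=M32: ✓ → 588
bin=M43: ✓ → 385
bin=M65: ✓ → 482
bin=M40: ✓ → 189
bin=M78: ✓ → 648
bin=M35: ✓ → 66
bin=M76: ✗
bin=M94: ✓ → 66
bin=M87: ✓ → 137
bin=M17: ✓ → 704
weight_sum = 309 + 368 + 450 + 588 + 385 + 482 + 189 + 648 + 66 + 66 + 137 + 704 = 4392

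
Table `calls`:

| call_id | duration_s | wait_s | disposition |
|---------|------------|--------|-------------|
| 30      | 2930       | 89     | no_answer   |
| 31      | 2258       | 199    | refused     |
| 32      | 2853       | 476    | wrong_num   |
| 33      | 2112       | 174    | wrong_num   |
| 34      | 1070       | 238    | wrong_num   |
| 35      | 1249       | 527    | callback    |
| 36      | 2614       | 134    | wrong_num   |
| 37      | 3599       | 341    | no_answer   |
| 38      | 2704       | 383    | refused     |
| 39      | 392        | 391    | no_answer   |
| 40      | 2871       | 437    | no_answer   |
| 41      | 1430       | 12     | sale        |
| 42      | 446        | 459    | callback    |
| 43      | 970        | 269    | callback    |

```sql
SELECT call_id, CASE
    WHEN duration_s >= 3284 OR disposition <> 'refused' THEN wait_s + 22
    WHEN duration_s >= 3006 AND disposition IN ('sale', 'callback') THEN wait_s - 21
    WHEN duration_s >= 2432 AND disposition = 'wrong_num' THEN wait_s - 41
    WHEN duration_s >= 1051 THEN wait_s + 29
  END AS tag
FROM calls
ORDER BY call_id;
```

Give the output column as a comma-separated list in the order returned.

call_id=30: duration_s >= 3284 OR disposition <> 'refused' → 111
call_id=31: duration_s >= 1051 → 228
call_id=32: duration_s >= 3284 OR disposition <> 'refused' → 498
call_id=33: duration_s >= 3284 OR disposition <> 'refused' → 196
call_id=34: duration_s >= 3284 OR disposition <> 'refused' → 260
call_id=35: duration_s >= 3284 OR disposition <> 'refused' → 549
call_id=36: duration_s >= 3284 OR disposition <> 'refused' → 156
call_id=37: duration_s >= 3284 OR disposition <> 'refused' → 363
call_id=38: duration_s >= 1051 → 412
call_id=39: duration_s >= 3284 OR disposition <> 'refused' → 413
call_id=40: duration_s >= 3284 OR disposition <> 'refused' → 459
call_id=41: duration_s >= 3284 OR disposition <> 'refused' → 34
call_id=42: duration_s >= 3284 OR disposition <> 'refused' → 481
call_id=43: duration_s >= 3284 OR disposition <> 'refused' → 291

111, 228, 498, 196, 260, 549, 156, 363, 412, 413, 459, 34, 481, 291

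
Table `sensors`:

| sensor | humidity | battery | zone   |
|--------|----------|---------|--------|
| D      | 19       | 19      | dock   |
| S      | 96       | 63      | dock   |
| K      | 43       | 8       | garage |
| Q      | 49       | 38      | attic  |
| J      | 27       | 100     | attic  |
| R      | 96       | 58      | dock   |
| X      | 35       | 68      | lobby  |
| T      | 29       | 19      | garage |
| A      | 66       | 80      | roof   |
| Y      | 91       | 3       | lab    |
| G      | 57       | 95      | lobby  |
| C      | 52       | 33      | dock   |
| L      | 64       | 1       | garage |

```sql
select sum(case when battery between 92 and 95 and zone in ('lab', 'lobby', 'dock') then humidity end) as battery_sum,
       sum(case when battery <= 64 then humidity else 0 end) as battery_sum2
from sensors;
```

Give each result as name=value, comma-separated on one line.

[battery_sum: battery between 92 and 95 and zone in ('lab', 'lobby', 'dock')]
sensor=D: ✗
sensor=S: ✗
sensor=K: ✗
sensor=Q: ✗
sensor=J: ✗
sensor=R: ✗
sensor=X: ✗
sensor=T: ✗
sensor=A: ✗
sensor=Y: ✗
sensor=G: ✓ → 57
sensor=C: ✗
sensor=L: ✗
battery_sum = 57
—
[battery_sum2: battery <= 64]
sensor=D: ✓ → 19
sensor=S: ✓ → 96
sensor=K: ✓ → 43
sensor=Q: ✓ → 49
sensor=J: ✗
sensor=R: ✓ → 96
sensor=X: ✗
sensor=T: ✓ → 29
sensor=A: ✗
sensor=Y: ✓ → 91
sensor=G: ✗
sensor=C: ✓ → 52
sensor=L: ✓ → 64
battery_sum2 = 19 + 96 + 43 + 49 + 96 + 29 + 91 + 52 + 64 = 539

battery_sum=57, battery_sum2=539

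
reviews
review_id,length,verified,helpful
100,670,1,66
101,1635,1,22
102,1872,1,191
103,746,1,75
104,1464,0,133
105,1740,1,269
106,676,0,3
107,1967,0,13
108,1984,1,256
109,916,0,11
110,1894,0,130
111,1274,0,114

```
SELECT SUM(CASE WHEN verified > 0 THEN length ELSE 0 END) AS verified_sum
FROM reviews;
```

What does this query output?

review_id=100: ✓ → 670
review_id=101: ✓ → 1635
review_id=102: ✓ → 1872
review_id=103: ✓ → 746
review_id=104: ✗
review_id=105: ✓ → 1740
review_id=106: ✗
review_id=107: ✗
review_id=108: ✓ → 1984
review_id=109: ✗
review_id=110: ✗
review_id=111: ✗
verified_sum = 670 + 1635 + 1872 + 746 + 1740 + 1984 = 8647

8647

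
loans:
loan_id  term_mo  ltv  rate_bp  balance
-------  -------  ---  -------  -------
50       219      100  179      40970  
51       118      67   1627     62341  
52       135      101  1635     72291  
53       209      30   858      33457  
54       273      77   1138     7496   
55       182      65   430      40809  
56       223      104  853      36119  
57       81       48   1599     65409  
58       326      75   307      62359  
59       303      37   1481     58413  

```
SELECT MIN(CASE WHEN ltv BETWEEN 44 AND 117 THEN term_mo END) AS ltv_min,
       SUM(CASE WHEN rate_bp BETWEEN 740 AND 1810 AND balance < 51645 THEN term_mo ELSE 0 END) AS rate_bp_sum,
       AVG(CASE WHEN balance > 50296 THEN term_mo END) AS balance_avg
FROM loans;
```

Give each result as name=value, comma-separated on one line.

ltv_min=81, rate_bp_sum=705, balance_avg=192.6

[ltv_min: ltv BETWEEN 44 AND 117]
loan_id=50: ✓ → 219
loan_id=51: ✓ → 118
loan_id=52: ✓ → 135
loan_id=53: ✗
loan_id=54: ✓ → 273
loan_id=55: ✓ → 182
loan_id=56: ✓ → 223
loan_id=57: ✓ → 81
loan_id=58: ✓ → 326
loan_id=59: ✗
ltv_min = MIN(219, 118, 135, 273, 182, 223, 81, 326) = 81
—
[rate_bp_sum: rate_bp BETWEEN 740 AND 1810 AND balance < 51645]
loan_id=50: ✗
loan_id=51: ✗
loan_id=52: ✗
loan_id=53: ✓ → 209
loan_id=54: ✓ → 273
loan_id=55: ✗
loan_id=56: ✓ → 223
loan_id=57: ✗
loan_id=58: ✗
loan_id=59: ✗
rate_bp_sum = 209 + 273 + 223 = 705
—
[balance_avg: balance > 50296]
loan_id=50: ✗
loan_id=51: ✓ → 118
loan_id=52: ✓ → 135
loan_id=53: ✗
loan_id=54: ✗
loan_id=55: ✗
loan_id=56: ✗
loan_id=57: ✓ → 81
loan_id=58: ✓ → 326
loan_id=59: ✓ → 303
balance_avg = (118 + 135 + 81 + 326 + 303) / 5 = 192.6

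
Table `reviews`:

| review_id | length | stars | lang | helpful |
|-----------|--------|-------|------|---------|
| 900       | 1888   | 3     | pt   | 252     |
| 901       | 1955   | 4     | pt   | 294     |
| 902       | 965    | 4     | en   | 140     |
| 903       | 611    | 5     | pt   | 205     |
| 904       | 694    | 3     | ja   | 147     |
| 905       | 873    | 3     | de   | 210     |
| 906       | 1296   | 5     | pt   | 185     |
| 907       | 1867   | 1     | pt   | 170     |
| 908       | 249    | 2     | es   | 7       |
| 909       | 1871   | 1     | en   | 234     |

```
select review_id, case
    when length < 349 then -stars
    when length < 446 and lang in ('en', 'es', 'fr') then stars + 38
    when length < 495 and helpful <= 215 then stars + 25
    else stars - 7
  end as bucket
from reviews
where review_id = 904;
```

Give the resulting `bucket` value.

-4

review_id = 904: length=694, stars=3, lang=ja, helpful=147.
length < 349 → false
length < 446 and lang in ('en', 'es', 'fr') → false
length < 495 and helpful <= 215 → false
No prior WHEN matched → ELSE → -4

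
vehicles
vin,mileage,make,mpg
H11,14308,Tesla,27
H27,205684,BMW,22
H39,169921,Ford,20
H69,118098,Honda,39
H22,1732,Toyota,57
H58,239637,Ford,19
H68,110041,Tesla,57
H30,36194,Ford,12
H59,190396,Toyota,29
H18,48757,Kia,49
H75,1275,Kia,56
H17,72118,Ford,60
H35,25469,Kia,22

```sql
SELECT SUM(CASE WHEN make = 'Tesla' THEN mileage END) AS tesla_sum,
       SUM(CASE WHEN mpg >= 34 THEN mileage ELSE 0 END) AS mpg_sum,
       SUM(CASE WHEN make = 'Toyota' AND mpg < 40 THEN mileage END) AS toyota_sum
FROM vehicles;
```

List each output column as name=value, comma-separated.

[tesla_sum: make = 'Tesla']
vin=H11: ✓ → 14308
vin=H27: ✗
vin=H39: ✗
vin=H69: ✗
vin=H22: ✗
vin=H58: ✗
vin=H68: ✓ → 110041
vin=H30: ✗
vin=H59: ✗
vin=H18: ✗
vin=H75: ✗
vin=H17: ✗
vin=H35: ✗
tesla_sum = 14308 + 110041 = 124349
—
[mpg_sum: mpg >= 34]
vin=H11: ✗
vin=H27: ✗
vin=H39: ✗
vin=H69: ✓ → 118098
vin=H22: ✓ → 1732
vin=H58: ✗
vin=H68: ✓ → 110041
vin=H30: ✗
vin=H59: ✗
vin=H18: ✓ → 48757
vin=H75: ✓ → 1275
vin=H17: ✓ → 72118
vin=H35: ✗
mpg_sum = 118098 + 1732 + 110041 + 48757 + 1275 + 72118 = 352021
—
[toyota_sum: make = 'Toyota' AND mpg < 40]
vin=H11: ✗
vin=H27: ✗
vin=H39: ✗
vin=H69: ✗
vin=H22: ✗
vin=H58: ✗
vin=H68: ✗
vin=H30: ✗
vin=H59: ✓ → 190396
vin=H18: ✗
vin=H75: ✗
vin=H17: ✗
vin=H35: ✗
toyota_sum = 190396

tesla_sum=124349, mpg_sum=352021, toyota_sum=190396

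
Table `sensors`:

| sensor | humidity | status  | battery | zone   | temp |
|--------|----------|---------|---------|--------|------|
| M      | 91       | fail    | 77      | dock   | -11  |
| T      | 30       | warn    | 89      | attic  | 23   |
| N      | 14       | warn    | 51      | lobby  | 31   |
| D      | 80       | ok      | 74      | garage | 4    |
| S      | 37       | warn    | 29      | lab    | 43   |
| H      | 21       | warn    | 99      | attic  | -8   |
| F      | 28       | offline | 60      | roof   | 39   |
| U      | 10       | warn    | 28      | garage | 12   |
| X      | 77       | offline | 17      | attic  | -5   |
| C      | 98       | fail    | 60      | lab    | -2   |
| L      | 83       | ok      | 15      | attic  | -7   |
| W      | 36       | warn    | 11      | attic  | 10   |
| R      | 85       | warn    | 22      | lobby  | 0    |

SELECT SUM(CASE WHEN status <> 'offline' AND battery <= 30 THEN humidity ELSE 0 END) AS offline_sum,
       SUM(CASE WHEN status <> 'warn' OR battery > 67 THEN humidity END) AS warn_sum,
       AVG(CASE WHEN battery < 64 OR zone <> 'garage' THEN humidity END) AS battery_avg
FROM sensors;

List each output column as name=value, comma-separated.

[offline_sum: status <> 'offline' AND battery <= 30]
sensor=M: ✗
sensor=T: ✗
sensor=N: ✗
sensor=D: ✗
sensor=S: ✓ → 37
sensor=H: ✗
sensor=F: ✗
sensor=U: ✓ → 10
sensor=X: ✗
sensor=C: ✗
sensor=L: ✓ → 83
sensor=W: ✓ → 36
sensor=R: ✓ → 85
offline_sum = 37 + 10 + 83 + 36 + 85 = 251
—
[warn_sum: status <> 'warn' OR battery > 67]
sensor=M: ✓ → 91
sensor=T: ✓ → 30
sensor=N: ✗
sensor=D: ✓ → 80
sensor=S: ✗
sensor=H: ✓ → 21
sensor=F: ✓ → 28
sensor=U: ✗
sensor=X: ✓ → 77
sensor=C: ✓ → 98
sensor=L: ✓ → 83
sensor=W: ✗
sensor=R: ✗
warn_sum = 91 + 30 + 80 + 21 + 28 + 77 + 98 + 83 = 508
—
[battery_avg: battery < 64 OR zone <> 'garage']
sensor=M: ✓ → 91
sensor=T: ✓ → 30
sensor=N: ✓ → 14
sensor=D: ✗
sensor=S: ✓ → 37
sensor=H: ✓ → 21
sensor=F: ✓ → 28
sensor=U: ✓ → 10
sensor=X: ✓ → 77
sensor=C: ✓ → 98
sensor=L: ✓ → 83
sensor=W: ✓ → 36
sensor=R: ✓ → 85
battery_avg = (91 + 30 + 14 + 37 + 21 + 28 + 10 + 77 + 98 + 83 + 36 + 85) / 12 = 50.8333333333

offline_sum=251, warn_sum=508, battery_avg=50.8333333333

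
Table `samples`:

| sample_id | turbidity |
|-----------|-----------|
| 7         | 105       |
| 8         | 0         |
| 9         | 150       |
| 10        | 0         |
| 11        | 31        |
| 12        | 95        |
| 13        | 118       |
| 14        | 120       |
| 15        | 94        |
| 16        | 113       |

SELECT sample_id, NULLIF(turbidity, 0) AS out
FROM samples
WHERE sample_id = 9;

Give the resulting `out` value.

150

sample_id = 9: turbidity=150.
turbidity=150 vs 0: differ → 150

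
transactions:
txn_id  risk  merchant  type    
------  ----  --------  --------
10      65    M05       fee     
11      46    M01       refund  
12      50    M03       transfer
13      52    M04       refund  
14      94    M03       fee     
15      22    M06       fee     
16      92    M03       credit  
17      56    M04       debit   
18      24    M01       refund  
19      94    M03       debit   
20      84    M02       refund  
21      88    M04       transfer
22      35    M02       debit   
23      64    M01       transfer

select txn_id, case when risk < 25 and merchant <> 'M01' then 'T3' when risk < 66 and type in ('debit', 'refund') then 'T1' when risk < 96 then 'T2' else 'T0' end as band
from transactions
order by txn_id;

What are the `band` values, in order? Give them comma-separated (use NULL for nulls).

T2, T1, T2, T1, T2, T3, T2, T1, T1, T2, T2, T2, T1, T2

txn_id=10: risk < 96 → T2
txn_id=11: risk < 66 and type in ('debit', 'refund') → T1
txn_id=12: risk < 96 → T2
txn_id=13: risk < 66 and type in ('debit', 'refund') → T1
txn_id=14: risk < 96 → T2
txn_id=15: risk < 25 and merchant <> 'M01' → T3
txn_id=16: risk < 96 → T2
txn_id=17: risk < 66 and type in ('debit', 'refund') → T1
txn_id=18: risk < 66 and type in ('debit', 'refund') → T1
txn_id=19: risk < 96 → T2
txn_id=20: risk < 96 → T2
txn_id=21: risk < 96 → T2
txn_id=22: risk < 66 and type in ('debit', 'refund') → T1
txn_id=23: risk < 96 → T2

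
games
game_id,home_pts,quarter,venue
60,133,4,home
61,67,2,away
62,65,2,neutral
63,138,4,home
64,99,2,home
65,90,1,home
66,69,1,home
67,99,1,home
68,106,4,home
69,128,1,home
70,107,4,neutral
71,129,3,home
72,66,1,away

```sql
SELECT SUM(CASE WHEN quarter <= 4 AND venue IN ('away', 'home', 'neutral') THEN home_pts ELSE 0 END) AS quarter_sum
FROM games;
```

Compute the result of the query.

1296

game_id=60: ✓ → 133
game_id=61: ✓ → 67
game_id=62: ✓ → 65
game_id=63: ✓ → 138
game_id=64: ✓ → 99
game_id=65: ✓ → 90
game_id=66: ✓ → 69
game_id=67: ✓ → 99
game_id=68: ✓ → 106
game_id=69: ✓ → 128
game_id=70: ✓ → 107
game_id=71: ✓ → 129
game_id=72: ✓ → 66
quarter_sum = 133 + 67 + 65 + 138 + 99 + 90 + 69 + 99 + 106 + 128 + 107 + 129 + 66 = 1296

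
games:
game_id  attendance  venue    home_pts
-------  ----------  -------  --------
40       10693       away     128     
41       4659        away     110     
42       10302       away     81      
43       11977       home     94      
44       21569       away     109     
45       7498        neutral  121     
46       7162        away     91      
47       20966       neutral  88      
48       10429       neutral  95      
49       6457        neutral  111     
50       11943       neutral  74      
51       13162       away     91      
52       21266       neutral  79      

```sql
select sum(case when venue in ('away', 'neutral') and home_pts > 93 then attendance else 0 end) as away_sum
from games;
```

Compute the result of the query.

61305

game_id=40: ✓ → 10693
game_id=41: ✓ → 4659
game_id=42: ✗
game_id=43: ✗
game_id=44: ✓ → 21569
game_id=45: ✓ → 7498
game_id=46: ✗
game_id=47: ✗
game_id=48: ✓ → 10429
game_id=49: ✓ → 6457
game_id=50: ✗
game_id=51: ✗
game_id=52: ✗
away_sum = 10693 + 4659 + 21569 + 7498 + 10429 + 6457 = 61305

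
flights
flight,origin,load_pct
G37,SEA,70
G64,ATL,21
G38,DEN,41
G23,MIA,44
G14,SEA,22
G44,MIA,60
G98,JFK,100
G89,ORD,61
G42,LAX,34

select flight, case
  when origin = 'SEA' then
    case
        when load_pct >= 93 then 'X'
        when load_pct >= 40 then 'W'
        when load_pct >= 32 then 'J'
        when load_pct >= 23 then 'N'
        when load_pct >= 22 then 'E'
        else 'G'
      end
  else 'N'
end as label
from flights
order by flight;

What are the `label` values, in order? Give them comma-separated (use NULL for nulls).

flight=G14: origin='SEA' → inner[load_pct >= 22] → E
flight=G23: origin='MIA' → outer ELSE → N
flight=G37: origin='SEA' → inner[load_pct >= 40] → W
flight=G38: origin='DEN' → outer ELSE → N
flight=G42: origin='LAX' → outer ELSE → N
flight=G44: origin='MIA' → outer ELSE → N
flight=G64: origin='ATL' → outer ELSE → N
flight=G89: origin='ORD' → outer ELSE → N
flight=G98: origin='JFK' → outer ELSE → N

E, N, W, N, N, N, N, N, N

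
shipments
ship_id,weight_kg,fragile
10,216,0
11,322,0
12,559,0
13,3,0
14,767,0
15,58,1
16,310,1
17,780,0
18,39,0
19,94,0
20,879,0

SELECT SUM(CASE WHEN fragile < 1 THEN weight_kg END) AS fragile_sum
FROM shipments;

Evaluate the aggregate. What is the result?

ship_id=10: ✓ → 216
ship_id=11: ✓ → 322
ship_id=12: ✓ → 559
ship_id=13: ✓ → 3
ship_id=14: ✓ → 767
ship_id=15: ✗
ship_id=16: ✗
ship_id=17: ✓ → 780
ship_id=18: ✓ → 39
ship_id=19: ✓ → 94
ship_id=20: ✓ → 879
fragile_sum = 216 + 322 + 559 + 3 + 767 + 780 + 39 + 94 + 879 = 3659

3659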